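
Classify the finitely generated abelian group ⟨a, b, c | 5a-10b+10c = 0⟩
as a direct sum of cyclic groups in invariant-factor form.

Answer: M ≅ ℤ^2 ⊕ ℤ/5

Derivation:
rank_ℚ(R)=1; free=3−1=2
SNF(R) diag = [5] → torsion [5]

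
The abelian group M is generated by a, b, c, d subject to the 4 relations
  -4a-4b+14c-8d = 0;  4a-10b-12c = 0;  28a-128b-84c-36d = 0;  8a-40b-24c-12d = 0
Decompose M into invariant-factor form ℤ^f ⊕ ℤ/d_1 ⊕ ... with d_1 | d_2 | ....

Answer: M ≅ ℤ/2 ⊕ ℤ/2 ⊕ ℤ/4 ⊕ ℤ/12

Derivation:
rank_ℚ(R)=4; free=4−4=0
SNF(R) diag = [2, 2, 4, 12] → torsion [2, 2, 4, 12]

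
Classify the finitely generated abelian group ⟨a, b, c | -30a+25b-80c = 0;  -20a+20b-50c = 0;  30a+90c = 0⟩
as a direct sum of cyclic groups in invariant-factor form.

rank_ℚ(R)=3; free=3−3=0
SNF(R) diag = [5, 10, 30] → torsion [5, 10, 30]

Answer: M ≅ ℤ/5 ⊕ ℤ/10 ⊕ ℤ/30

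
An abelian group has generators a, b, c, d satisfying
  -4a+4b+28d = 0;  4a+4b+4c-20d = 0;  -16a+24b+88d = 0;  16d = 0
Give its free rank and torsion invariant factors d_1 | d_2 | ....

Answer: M ≅ ℤ/4 ⊕ ℤ/4 ⊕ ℤ/8 ⊕ ℤ/16

Derivation:
rank_ℚ(R)=4; free=4−4=0
SNF(R) diag = [4, 4, 8, 16] → torsion [4, 4, 8, 16]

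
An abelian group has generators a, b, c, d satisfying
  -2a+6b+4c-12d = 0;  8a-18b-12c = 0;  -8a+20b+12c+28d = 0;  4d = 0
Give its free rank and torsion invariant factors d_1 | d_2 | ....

rank_ℚ(R)=4; free=4−4=0
SNF(R) diag = [2, 2, 4, 4] → torsion [2, 2, 4, 4]

Answer: M ≅ ℤ/2 ⊕ ℤ/2 ⊕ ℤ/4 ⊕ ℤ/4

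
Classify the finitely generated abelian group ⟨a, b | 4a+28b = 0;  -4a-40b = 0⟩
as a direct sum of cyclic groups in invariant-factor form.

rank_ℚ(R)=2; free=2−2=0
SNF(R) diag = [4, 12] → torsion [4, 12]

Answer: M ≅ ℤ/4 ⊕ ℤ/12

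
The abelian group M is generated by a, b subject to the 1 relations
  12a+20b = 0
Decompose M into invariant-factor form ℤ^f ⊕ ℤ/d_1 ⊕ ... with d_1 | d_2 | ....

rank_ℚ(R)=1; free=2−1=1
SNF(R) diag = [4] → torsion [4]

Answer: M ≅ ℤ^1 ⊕ ℤ/4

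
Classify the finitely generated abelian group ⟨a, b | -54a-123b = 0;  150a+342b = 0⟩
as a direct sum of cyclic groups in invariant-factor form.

Answer: M ≅ ℤ/3 ⊕ ℤ/6

Derivation:
rank_ℚ(R)=2; free=2−2=0
SNF(R) diag = [3, 6] → torsion [3, 6]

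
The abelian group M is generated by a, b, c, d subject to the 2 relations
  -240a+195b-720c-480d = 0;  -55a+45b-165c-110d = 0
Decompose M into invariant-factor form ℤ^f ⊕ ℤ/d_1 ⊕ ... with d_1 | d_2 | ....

Answer: M ≅ ℤ^2 ⊕ ℤ/5 ⊕ ℤ/15

Derivation:
rank_ℚ(R)=2; free=4−2=2
SNF(R) diag = [5, 15] → torsion [5, 15]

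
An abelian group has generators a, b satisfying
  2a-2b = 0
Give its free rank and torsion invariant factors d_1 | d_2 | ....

rank_ℚ(R)=1; free=2−1=1
SNF(R) diag = [2] → torsion [2]

Answer: M ≅ ℤ^1 ⊕ ℤ/2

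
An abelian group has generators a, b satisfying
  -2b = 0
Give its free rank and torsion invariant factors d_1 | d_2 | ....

Answer: M ≅ ℤ^1 ⊕ ℤ/2

Derivation:
rank_ℚ(R)=1; free=2−1=1
SNF(R) diag = [2] → torsion [2]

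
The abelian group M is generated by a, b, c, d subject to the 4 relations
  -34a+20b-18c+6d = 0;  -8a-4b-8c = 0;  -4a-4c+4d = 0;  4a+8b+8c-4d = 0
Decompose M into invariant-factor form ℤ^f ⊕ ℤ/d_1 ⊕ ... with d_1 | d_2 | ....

rank_ℚ(R)=4; free=4−4=0
SNF(R) diag = [2, 4, 4, 8] → torsion [2, 4, 4, 8]

Answer: M ≅ ℤ/2 ⊕ ℤ/4 ⊕ ℤ/4 ⊕ ℤ/8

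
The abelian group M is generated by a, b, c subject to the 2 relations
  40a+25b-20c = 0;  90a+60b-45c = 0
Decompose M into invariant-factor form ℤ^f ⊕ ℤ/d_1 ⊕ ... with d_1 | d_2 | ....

Answer: M ≅ ℤ^1 ⊕ ℤ/5 ⊕ ℤ/15

Derivation:
rank_ℚ(R)=2; free=3−2=1
SNF(R) diag = [5, 15] → torsion [5, 15]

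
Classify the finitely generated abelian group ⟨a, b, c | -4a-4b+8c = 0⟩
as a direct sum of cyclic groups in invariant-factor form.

Answer: M ≅ ℤ^2 ⊕ ℤ/4

Derivation:
rank_ℚ(R)=1; free=3−1=2
SNF(R) diag = [4] → torsion [4]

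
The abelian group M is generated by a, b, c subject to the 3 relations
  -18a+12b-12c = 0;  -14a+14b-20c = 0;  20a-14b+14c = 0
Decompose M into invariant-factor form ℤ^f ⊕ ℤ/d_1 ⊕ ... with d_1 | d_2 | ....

rank_ℚ(R)=3; free=3−3=0
SNF(R) diag = [2, 6, 6] → torsion [2, 6, 6]

Answer: M ≅ ℤ/2 ⊕ ℤ/6 ⊕ ℤ/6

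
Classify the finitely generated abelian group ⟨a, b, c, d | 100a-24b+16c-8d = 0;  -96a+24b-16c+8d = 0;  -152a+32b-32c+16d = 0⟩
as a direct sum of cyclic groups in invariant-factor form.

Answer: M ≅ ℤ^1 ⊕ ℤ/4 ⊕ ℤ/8 ⊕ ℤ/16

Derivation:
rank_ℚ(R)=3; free=4−3=1
SNF(R) diag = [4, 8, 16] → torsion [4, 8, 16]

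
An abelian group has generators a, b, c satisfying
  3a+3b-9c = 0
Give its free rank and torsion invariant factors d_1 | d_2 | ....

rank_ℚ(R)=1; free=3−1=2
SNF(R) diag = [3] → torsion [3]

Answer: M ≅ ℤ^2 ⊕ ℤ/3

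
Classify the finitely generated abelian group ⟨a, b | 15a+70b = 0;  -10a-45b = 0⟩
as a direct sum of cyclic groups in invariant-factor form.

Answer: M ≅ ℤ/5 ⊕ ℤ/5

Derivation:
rank_ℚ(R)=2; free=2−2=0
SNF(R) diag = [5, 5] → torsion [5, 5]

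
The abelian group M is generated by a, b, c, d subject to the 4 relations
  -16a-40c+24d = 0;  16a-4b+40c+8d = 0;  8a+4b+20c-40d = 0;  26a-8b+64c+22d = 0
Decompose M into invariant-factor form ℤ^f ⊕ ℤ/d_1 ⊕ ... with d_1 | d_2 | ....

rank_ℚ(R)=4; free=4−4=0
SNF(R) diag = [2, 4, 4, 8] → torsion [2, 4, 4, 8]

Answer: M ≅ ℤ/2 ⊕ ℤ/4 ⊕ ℤ/4 ⊕ ℤ/8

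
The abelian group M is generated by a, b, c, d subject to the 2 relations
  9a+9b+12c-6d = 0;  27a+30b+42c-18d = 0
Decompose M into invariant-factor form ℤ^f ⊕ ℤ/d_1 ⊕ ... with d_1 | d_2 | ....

Answer: M ≅ ℤ^2 ⊕ ℤ/3 ⊕ ℤ/3

Derivation:
rank_ℚ(R)=2; free=4−2=2
SNF(R) diag = [3, 3] → torsion [3, 3]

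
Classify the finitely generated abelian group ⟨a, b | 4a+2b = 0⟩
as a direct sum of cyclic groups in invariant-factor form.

rank_ℚ(R)=1; free=2−1=1
SNF(R) diag = [2] → torsion [2]

Answer: M ≅ ℤ^1 ⊕ ℤ/2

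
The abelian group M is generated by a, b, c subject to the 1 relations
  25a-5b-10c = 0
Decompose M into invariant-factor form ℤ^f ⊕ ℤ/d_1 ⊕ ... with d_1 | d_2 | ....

rank_ℚ(R)=1; free=3−1=2
SNF(R) diag = [5] → torsion [5]

Answer: M ≅ ℤ^2 ⊕ ℤ/5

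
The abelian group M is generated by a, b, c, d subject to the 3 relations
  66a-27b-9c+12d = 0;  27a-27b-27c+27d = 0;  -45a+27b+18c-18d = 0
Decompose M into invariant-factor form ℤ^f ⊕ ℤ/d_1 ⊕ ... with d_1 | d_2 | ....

rank_ℚ(R)=3; free=4−3=1
SNF(R) diag = [3, 9, 27] → torsion [3, 9, 27]

Answer: M ≅ ℤ^1 ⊕ ℤ/3 ⊕ ℤ/9 ⊕ ℤ/27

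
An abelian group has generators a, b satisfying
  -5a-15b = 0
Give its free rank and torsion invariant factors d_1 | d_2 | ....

Answer: M ≅ ℤ^1 ⊕ ℤ/5

Derivation:
rank_ℚ(R)=1; free=2−1=1
SNF(R) diag = [5] → torsion [5]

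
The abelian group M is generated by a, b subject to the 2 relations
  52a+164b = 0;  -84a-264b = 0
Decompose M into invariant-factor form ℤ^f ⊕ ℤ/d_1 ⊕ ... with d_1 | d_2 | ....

rank_ℚ(R)=2; free=2−2=0
SNF(R) diag = [4, 12] → torsion [4, 12]

Answer: M ≅ ℤ/4 ⊕ ℤ/12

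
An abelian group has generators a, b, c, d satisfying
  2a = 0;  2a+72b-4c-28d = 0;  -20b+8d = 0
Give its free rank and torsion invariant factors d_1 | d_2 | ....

rank_ℚ(R)=3; free=4−3=1
SNF(R) diag = [2, 4, 4] → torsion [2, 4, 4]

Answer: M ≅ ℤ^1 ⊕ ℤ/2 ⊕ ℤ/4 ⊕ ℤ/4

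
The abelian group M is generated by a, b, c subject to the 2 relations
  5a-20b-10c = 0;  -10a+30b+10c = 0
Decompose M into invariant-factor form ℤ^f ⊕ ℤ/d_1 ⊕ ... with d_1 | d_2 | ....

rank_ℚ(R)=2; free=3−2=1
SNF(R) diag = [5, 10] → torsion [5, 10]

Answer: M ≅ ℤ^1 ⊕ ℤ/5 ⊕ ℤ/10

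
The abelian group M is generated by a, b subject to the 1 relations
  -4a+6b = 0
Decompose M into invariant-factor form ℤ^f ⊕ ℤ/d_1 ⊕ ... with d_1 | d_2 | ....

rank_ℚ(R)=1; free=2−1=1
SNF(R) diag = [2] → torsion [2]

Answer: M ≅ ℤ^1 ⊕ ℤ/2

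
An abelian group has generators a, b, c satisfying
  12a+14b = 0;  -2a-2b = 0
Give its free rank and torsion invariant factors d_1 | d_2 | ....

Answer: M ≅ ℤ^1 ⊕ ℤ/2 ⊕ ℤ/2

Derivation:
rank_ℚ(R)=2; free=3−2=1
SNF(R) diag = [2, 2] → torsion [2, 2]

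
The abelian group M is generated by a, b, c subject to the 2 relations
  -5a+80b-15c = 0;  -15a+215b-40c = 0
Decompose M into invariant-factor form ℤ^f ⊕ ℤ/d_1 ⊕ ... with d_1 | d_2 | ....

Answer: M ≅ ℤ^1 ⊕ ℤ/5 ⊕ ℤ/5

Derivation:
rank_ℚ(R)=2; free=3−2=1
SNF(R) diag = [5, 5] → torsion [5, 5]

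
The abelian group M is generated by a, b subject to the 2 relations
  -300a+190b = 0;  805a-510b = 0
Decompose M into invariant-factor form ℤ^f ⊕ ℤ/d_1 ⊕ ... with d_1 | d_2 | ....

Answer: M ≅ ℤ/5 ⊕ ℤ/10

Derivation:
rank_ℚ(R)=2; free=2−2=0
SNF(R) diag = [5, 10] → torsion [5, 10]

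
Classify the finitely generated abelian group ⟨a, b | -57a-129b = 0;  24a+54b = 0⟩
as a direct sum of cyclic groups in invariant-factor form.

Answer: M ≅ ℤ/3 ⊕ ℤ/6

Derivation:
rank_ℚ(R)=2; free=2−2=0
SNF(R) diag = [3, 6] → torsion [3, 6]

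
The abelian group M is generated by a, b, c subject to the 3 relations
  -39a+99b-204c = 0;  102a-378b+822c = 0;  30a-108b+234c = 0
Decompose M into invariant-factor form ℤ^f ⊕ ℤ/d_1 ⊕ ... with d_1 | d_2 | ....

rank_ℚ(R)=3; free=3−3=0
SNF(R) diag = [3, 6, 18] → torsion [3, 6, 18]

Answer: M ≅ ℤ/3 ⊕ ℤ/6 ⊕ ℤ/18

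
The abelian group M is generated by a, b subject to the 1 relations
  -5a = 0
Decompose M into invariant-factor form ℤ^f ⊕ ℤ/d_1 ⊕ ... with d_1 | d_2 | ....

Answer: M ≅ ℤ^1 ⊕ ℤ/5

Derivation:
rank_ℚ(R)=1; free=2−1=1
SNF(R) diag = [5] → torsion [5]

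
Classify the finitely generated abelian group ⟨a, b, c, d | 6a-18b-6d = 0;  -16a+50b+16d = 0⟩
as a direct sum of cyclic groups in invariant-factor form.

Answer: M ≅ ℤ^2 ⊕ ℤ/2 ⊕ ℤ/6

Derivation:
rank_ℚ(R)=2; free=4−2=2
SNF(R) diag = [2, 6] → torsion [2, 6]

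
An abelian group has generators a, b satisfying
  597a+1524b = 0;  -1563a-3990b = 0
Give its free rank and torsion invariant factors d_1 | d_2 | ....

Answer: M ≅ ℤ/3 ⊕ ℤ/6

Derivation:
rank_ℚ(R)=2; free=2−2=0
SNF(R) diag = [3, 6] → torsion [3, 6]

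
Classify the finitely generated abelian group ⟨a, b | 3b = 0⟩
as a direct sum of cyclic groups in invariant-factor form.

rank_ℚ(R)=1; free=2−1=1
SNF(R) diag = [3] → torsion [3]

Answer: M ≅ ℤ^1 ⊕ ℤ/3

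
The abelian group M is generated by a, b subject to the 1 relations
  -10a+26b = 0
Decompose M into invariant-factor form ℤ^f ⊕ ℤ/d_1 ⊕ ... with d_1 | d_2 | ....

rank_ℚ(R)=1; free=2−1=1
SNF(R) diag = [2] → torsion [2]

Answer: M ≅ ℤ^1 ⊕ ℤ/2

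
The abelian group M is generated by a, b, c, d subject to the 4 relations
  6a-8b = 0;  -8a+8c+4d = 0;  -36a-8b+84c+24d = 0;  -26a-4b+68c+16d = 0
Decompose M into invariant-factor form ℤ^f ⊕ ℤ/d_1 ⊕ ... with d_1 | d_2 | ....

Answer: M ≅ ℤ/2 ⊕ ℤ/4 ⊕ ℤ/12 ⊕ ℤ/36

Derivation:
rank_ℚ(R)=4; free=4−4=0
SNF(R) diag = [2, 4, 12, 36] → torsion [2, 4, 12, 36]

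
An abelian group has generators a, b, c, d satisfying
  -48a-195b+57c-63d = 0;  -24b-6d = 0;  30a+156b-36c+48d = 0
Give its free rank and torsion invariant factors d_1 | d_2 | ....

Answer: M ≅ ℤ^1 ⊕ ℤ/3 ⊕ ℤ/6 ⊕ ℤ/6

Derivation:
rank_ℚ(R)=3; free=4−3=1
SNF(R) diag = [3, 6, 6] → torsion [3, 6, 6]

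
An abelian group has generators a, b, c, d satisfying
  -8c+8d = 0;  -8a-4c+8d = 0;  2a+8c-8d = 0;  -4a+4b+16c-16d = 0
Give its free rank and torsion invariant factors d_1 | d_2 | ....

rank_ℚ(R)=4; free=4−4=0
SNF(R) diag = [2, 4, 4, 8] → torsion [2, 4, 4, 8]

Answer: M ≅ ℤ/2 ⊕ ℤ/4 ⊕ ℤ/4 ⊕ ℤ/8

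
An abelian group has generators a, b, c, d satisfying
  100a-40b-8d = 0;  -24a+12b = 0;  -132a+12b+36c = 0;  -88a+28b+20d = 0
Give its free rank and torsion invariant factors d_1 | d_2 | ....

rank_ℚ(R)=4; free=4−4=0
SNF(R) diag = [4, 12, 36, 36] → torsion [4, 12, 36, 36]

Answer: M ≅ ℤ/4 ⊕ ℤ/12 ⊕ ℤ/36 ⊕ ℤ/36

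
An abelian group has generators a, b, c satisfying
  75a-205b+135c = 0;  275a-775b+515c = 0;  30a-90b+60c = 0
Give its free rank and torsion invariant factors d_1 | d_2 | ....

rank_ℚ(R)=3; free=3−3=0
SNF(R) diag = [5, 10, 30] → torsion [5, 10, 30]

Answer: M ≅ ℤ/5 ⊕ ℤ/10 ⊕ ℤ/30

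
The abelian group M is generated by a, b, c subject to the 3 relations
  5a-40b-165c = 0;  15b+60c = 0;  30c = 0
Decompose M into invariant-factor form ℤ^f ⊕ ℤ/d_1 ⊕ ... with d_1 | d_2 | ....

Answer: M ≅ ℤ/5 ⊕ ℤ/15 ⊕ ℤ/30

Derivation:
rank_ℚ(R)=3; free=3−3=0
SNF(R) diag = [5, 15, 30] → torsion [5, 15, 30]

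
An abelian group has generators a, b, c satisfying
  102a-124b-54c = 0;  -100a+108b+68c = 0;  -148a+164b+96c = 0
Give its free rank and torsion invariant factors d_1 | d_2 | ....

Answer: M ≅ ℤ/2 ⊕ ℤ/4 ⊕ ℤ/4

Derivation:
rank_ℚ(R)=3; free=3−3=0
SNF(R) diag = [2, 4, 4] → torsion [2, 4, 4]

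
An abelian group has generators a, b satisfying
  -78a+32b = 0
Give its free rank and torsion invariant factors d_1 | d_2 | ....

Answer: M ≅ ℤ^1 ⊕ ℤ/2

Derivation:
rank_ℚ(R)=1; free=2−1=1
SNF(R) diag = [2] → torsion [2]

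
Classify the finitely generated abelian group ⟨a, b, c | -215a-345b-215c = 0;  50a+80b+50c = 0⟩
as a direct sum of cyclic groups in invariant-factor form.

rank_ℚ(R)=2; free=3−2=1
SNF(R) diag = [5, 10] → torsion [5, 10]

Answer: M ≅ ℤ^1 ⊕ ℤ/5 ⊕ ℤ/10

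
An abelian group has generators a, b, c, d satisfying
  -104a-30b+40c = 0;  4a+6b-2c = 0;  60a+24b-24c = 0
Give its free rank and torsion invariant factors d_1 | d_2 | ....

rank_ℚ(R)=3; free=4−3=1
SNF(R) diag = [2, 6, 12] → torsion [2, 6, 12]

Answer: M ≅ ℤ^1 ⊕ ℤ/2 ⊕ ℤ/6 ⊕ ℤ/12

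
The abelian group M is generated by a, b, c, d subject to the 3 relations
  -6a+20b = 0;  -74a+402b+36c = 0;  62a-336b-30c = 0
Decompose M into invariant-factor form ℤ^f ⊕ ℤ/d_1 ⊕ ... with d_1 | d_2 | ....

rank_ℚ(R)=3; free=4−3=1
SNF(R) diag = [2, 2, 6] → torsion [2, 2, 6]

Answer: M ≅ ℤ^1 ⊕ ℤ/2 ⊕ ℤ/2 ⊕ ℤ/6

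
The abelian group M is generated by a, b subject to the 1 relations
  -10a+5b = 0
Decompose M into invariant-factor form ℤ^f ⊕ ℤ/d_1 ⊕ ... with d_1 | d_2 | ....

Answer: M ≅ ℤ^1 ⊕ ℤ/5

Derivation:
rank_ℚ(R)=1; free=2−1=1
SNF(R) diag = [5] → torsion [5]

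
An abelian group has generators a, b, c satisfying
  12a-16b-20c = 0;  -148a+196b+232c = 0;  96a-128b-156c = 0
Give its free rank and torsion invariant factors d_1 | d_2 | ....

Answer: M ≅ ℤ/4 ⊕ ℤ/4 ⊕ ℤ/4

Derivation:
rank_ℚ(R)=3; free=3−3=0
SNF(R) diag = [4, 4, 4] → torsion [4, 4, 4]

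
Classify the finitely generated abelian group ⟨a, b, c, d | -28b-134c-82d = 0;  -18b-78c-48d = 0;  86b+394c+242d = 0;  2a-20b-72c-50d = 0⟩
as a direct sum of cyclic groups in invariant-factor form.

Answer: M ≅ ℤ/2 ⊕ ℤ/2 ⊕ ℤ/6 ⊕ ℤ/6

Derivation:
rank_ℚ(R)=4; free=4−4=0
SNF(R) diag = [2, 2, 6, 6] → torsion [2, 2, 6, 6]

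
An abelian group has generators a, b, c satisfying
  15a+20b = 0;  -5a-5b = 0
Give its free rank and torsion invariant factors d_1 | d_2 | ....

rank_ℚ(R)=2; free=3−2=1
SNF(R) diag = [5, 5] → torsion [5, 5]

Answer: M ≅ ℤ^1 ⊕ ℤ/5 ⊕ ℤ/5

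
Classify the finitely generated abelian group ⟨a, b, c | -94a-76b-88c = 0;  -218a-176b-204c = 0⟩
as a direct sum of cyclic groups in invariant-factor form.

rank_ℚ(R)=2; free=3−2=1
SNF(R) diag = [2, 4] → torsion [2, 4]

Answer: M ≅ ℤ^1 ⊕ ℤ/2 ⊕ ℤ/4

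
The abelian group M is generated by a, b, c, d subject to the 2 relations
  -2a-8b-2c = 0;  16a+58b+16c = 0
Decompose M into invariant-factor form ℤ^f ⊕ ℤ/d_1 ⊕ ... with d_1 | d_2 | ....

rank_ℚ(R)=2; free=4−2=2
SNF(R) diag = [2, 6] → torsion [2, 6]

Answer: M ≅ ℤ^2 ⊕ ℤ/2 ⊕ ℤ/6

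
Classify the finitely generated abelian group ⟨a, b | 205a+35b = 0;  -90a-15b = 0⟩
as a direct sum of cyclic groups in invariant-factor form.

Answer: M ≅ ℤ/5 ⊕ ℤ/15

Derivation:
rank_ℚ(R)=2; free=2−2=0
SNF(R) diag = [5, 15] → torsion [5, 15]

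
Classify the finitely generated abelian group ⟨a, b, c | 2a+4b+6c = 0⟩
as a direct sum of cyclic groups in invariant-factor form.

rank_ℚ(R)=1; free=3−1=2
SNF(R) diag = [2] → torsion [2]

Answer: M ≅ ℤ^2 ⊕ ℤ/2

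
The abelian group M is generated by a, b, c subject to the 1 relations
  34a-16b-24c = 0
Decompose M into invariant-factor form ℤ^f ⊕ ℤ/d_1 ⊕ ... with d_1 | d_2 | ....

Answer: M ≅ ℤ^2 ⊕ ℤ/2

Derivation:
rank_ℚ(R)=1; free=3−1=2
SNF(R) diag = [2] → torsion [2]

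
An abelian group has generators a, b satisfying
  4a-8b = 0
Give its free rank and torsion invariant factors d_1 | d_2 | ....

Answer: M ≅ ℤ^1 ⊕ ℤ/4

Derivation:
rank_ℚ(R)=1; free=2−1=1
SNF(R) diag = [4] → torsion [4]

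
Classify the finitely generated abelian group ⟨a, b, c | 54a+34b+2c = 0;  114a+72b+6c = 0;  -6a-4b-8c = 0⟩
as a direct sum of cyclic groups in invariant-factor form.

Answer: M ≅ ℤ/2 ⊕ ℤ/6 ⊕ ℤ/6

Derivation:
rank_ℚ(R)=3; free=3−3=0
SNF(R) diag = [2, 6, 6] → torsion [2, 6, 6]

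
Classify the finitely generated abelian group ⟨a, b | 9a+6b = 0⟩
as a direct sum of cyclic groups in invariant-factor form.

Answer: M ≅ ℤ^1 ⊕ ℤ/3

Derivation:
rank_ℚ(R)=1; free=2−1=1
SNF(R) diag = [3] → torsion [3]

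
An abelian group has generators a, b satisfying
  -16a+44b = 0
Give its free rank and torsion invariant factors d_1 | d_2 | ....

rank_ℚ(R)=1; free=2−1=1
SNF(R) diag = [4] → torsion [4]

Answer: M ≅ ℤ^1 ⊕ ℤ/4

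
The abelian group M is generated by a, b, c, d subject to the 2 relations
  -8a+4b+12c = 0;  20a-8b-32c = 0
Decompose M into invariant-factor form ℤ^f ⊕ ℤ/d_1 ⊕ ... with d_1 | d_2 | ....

Answer: M ≅ ℤ^2 ⊕ ℤ/4 ⊕ ℤ/4

Derivation:
rank_ℚ(R)=2; free=4−2=2
SNF(R) diag = [4, 4] → torsion [4, 4]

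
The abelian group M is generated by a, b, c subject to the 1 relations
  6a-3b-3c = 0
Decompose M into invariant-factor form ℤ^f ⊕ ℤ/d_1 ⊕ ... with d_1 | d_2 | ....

rank_ℚ(R)=1; free=3−1=2
SNF(R) diag = [3] → torsion [3]

Answer: M ≅ ℤ^2 ⊕ ℤ/3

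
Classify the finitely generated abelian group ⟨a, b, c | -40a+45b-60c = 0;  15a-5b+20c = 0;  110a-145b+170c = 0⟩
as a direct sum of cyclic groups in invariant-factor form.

rank_ℚ(R)=3; free=3−3=0
SNF(R) diag = [5, 5, 10] → torsion [5, 5, 10]

Answer: M ≅ ℤ/5 ⊕ ℤ/5 ⊕ ℤ/10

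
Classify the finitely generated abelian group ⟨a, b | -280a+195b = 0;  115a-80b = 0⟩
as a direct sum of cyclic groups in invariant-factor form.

rank_ℚ(R)=2; free=2−2=0
SNF(R) diag = [5, 5] → torsion [5, 5]

Answer: M ≅ ℤ/5 ⊕ ℤ/5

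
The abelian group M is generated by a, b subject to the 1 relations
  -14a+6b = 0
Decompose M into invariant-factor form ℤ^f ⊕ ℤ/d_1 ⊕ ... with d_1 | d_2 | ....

rank_ℚ(R)=1; free=2−1=1
SNF(R) diag = [2] → torsion [2]

Answer: M ≅ ℤ^1 ⊕ ℤ/2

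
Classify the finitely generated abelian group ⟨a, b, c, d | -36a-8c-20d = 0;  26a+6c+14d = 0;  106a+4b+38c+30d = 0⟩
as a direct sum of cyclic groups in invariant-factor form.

Answer: M ≅ ℤ^1 ⊕ ℤ/2 ⊕ ℤ/4 ⊕ ℤ/4

Derivation:
rank_ℚ(R)=3; free=4−3=1
SNF(R) diag = [2, 4, 4] → torsion [2, 4, 4]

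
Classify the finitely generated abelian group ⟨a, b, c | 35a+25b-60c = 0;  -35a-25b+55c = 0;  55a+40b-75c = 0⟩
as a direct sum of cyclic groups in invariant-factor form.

Answer: M ≅ ℤ/5 ⊕ ℤ/5 ⊕ ℤ/5

Derivation:
rank_ℚ(R)=3; free=3−3=0
SNF(R) diag = [5, 5, 5] → torsion [5, 5, 5]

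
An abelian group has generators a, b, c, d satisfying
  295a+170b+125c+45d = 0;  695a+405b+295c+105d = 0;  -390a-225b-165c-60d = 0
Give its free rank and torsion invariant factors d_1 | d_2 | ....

Answer: M ≅ ℤ^1 ⊕ ℤ/5 ⊕ ℤ/5 ⊕ ℤ/15

Derivation:
rank_ℚ(R)=3; free=4−3=1
SNF(R) diag = [5, 5, 15] → torsion [5, 5, 15]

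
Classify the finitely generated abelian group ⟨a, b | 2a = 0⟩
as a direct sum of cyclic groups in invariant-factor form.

Answer: M ≅ ℤ^1 ⊕ ℤ/2

Derivation:
rank_ℚ(R)=1; free=2−1=1
SNF(R) diag = [2] → torsion [2]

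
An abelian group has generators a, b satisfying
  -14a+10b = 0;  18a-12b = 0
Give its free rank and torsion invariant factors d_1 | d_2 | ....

rank_ℚ(R)=2; free=2−2=0
SNF(R) diag = [2, 6] → torsion [2, 6]

Answer: M ≅ ℤ/2 ⊕ ℤ/6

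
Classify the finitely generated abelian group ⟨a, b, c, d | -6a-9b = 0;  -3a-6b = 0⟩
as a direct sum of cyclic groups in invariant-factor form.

rank_ℚ(R)=2; free=4−2=2
SNF(R) diag = [3, 3] → torsion [3, 3]

Answer: M ≅ ℤ^2 ⊕ ℤ/3 ⊕ ℤ/3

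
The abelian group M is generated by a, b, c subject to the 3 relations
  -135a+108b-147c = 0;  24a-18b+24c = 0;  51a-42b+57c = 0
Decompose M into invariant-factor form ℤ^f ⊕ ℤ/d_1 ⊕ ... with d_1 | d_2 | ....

Answer: M ≅ ℤ/3 ⊕ ℤ/6 ⊕ ℤ/6

Derivation:
rank_ℚ(R)=3; free=3−3=0
SNF(R) diag = [3, 6, 6] → torsion [3, 6, 6]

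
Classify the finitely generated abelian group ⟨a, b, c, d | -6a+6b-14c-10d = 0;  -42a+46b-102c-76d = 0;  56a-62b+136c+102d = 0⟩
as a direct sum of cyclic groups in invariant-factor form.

Answer: M ≅ ℤ^1 ⊕ ℤ/2 ⊕ ℤ/2 ⊕ ℤ/2

Derivation:
rank_ℚ(R)=3; free=4−3=1
SNF(R) diag = [2, 2, 2] → torsion [2, 2, 2]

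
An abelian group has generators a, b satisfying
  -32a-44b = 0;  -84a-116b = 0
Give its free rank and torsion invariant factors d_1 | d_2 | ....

Answer: M ≅ ℤ/4 ⊕ ℤ/4

Derivation:
rank_ℚ(R)=2; free=2−2=0
SNF(R) diag = [4, 4] → torsion [4, 4]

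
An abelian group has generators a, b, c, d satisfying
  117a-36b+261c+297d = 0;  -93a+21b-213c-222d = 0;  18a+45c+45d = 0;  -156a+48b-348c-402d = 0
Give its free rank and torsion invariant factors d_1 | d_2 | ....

Answer: M ≅ ℤ/3 ⊕ ℤ/9 ⊕ ℤ/9 ⊕ ℤ/18

Derivation:
rank_ℚ(R)=4; free=4−4=0
SNF(R) diag = [3, 9, 9, 18] → torsion [3, 9, 9, 18]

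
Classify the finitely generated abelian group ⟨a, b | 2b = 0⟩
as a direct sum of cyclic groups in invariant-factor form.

Answer: M ≅ ℤ^1 ⊕ ℤ/2

Derivation:
rank_ℚ(R)=1; free=2−1=1
SNF(R) diag = [2] → torsion [2]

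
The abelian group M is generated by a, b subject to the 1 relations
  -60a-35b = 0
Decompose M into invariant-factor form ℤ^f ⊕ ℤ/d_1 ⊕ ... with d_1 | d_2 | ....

rank_ℚ(R)=1; free=2−1=1
SNF(R) diag = [5] → torsion [5]

Answer: M ≅ ℤ^1 ⊕ ℤ/5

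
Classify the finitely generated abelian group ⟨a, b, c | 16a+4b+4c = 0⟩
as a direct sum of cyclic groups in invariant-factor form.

rank_ℚ(R)=1; free=3−1=2
SNF(R) diag = [4] → torsion [4]

Answer: M ≅ ℤ^2 ⊕ ℤ/4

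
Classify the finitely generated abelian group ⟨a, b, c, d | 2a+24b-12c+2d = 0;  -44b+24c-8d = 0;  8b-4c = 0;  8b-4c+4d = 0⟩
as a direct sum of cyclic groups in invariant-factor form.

rank_ℚ(R)=4; free=4−4=0
SNF(R) diag = [2, 4, 4, 4] → torsion [2, 4, 4, 4]

Answer: M ≅ ℤ/2 ⊕ ℤ/4 ⊕ ℤ/4 ⊕ ℤ/4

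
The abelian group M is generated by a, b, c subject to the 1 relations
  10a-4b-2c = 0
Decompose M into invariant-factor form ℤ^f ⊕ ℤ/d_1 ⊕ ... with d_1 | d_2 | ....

Answer: M ≅ ℤ^2 ⊕ ℤ/2

Derivation:
rank_ℚ(R)=1; free=3−1=2
SNF(R) diag = [2] → torsion [2]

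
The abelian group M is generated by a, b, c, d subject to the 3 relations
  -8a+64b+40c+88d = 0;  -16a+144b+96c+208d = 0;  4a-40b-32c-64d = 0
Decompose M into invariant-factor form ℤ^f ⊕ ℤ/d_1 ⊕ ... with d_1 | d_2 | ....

rank_ℚ(R)=3; free=4−3=1
SNF(R) diag = [4, 8, 16] → torsion [4, 8, 16]

Answer: M ≅ ℤ^1 ⊕ ℤ/4 ⊕ ℤ/8 ⊕ ℤ/16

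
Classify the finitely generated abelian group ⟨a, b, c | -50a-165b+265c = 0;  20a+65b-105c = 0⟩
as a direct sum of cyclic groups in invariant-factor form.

Answer: M ≅ ℤ^1 ⊕ ℤ/5 ⊕ ℤ/10

Derivation:
rank_ℚ(R)=2; free=3−2=1
SNF(R) diag = [5, 10] → torsion [5, 10]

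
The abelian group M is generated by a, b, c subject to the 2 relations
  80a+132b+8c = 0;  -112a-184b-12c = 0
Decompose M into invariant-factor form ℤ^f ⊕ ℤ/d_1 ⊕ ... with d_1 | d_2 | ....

Answer: M ≅ ℤ^1 ⊕ ℤ/4 ⊕ ℤ/4

Derivation:
rank_ℚ(R)=2; free=3−2=1
SNF(R) diag = [4, 4] → torsion [4, 4]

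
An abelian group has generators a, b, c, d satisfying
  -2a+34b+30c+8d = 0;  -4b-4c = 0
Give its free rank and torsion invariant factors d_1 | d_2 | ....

Answer: M ≅ ℤ^2 ⊕ ℤ/2 ⊕ ℤ/4

Derivation:
rank_ℚ(R)=2; free=4−2=2
SNF(R) diag = [2, 4] → torsion [2, 4]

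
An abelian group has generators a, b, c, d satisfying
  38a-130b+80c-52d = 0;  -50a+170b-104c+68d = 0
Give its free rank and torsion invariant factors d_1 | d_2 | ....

Answer: M ≅ ℤ^2 ⊕ ℤ/2 ⊕ ℤ/4

Derivation:
rank_ℚ(R)=2; free=4−2=2
SNF(R) diag = [2, 4] → torsion [2, 4]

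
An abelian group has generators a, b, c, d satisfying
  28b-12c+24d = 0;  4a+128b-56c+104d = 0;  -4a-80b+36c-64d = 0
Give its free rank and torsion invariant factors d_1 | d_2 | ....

rank_ℚ(R)=3; free=4−3=1
SNF(R) diag = [4, 4, 4] → torsion [4, 4, 4]

Answer: M ≅ ℤ^1 ⊕ ℤ/4 ⊕ ℤ/4 ⊕ ℤ/4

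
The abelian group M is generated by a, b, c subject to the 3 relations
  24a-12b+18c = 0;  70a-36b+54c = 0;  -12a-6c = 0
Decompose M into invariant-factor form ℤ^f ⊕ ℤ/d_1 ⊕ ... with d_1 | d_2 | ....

Answer: M ≅ ℤ/2 ⊕ ℤ/6 ⊕ ℤ/12

Derivation:
rank_ℚ(R)=3; free=3−3=0
SNF(R) diag = [2, 6, 12] → torsion [2, 6, 12]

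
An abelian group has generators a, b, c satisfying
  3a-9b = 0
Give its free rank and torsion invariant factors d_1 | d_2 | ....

rank_ℚ(R)=1; free=3−1=2
SNF(R) diag = [3] → torsion [3]

Answer: M ≅ ℤ^2 ⊕ ℤ/3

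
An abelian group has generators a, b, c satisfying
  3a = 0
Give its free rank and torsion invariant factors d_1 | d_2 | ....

rank_ℚ(R)=1; free=3−1=2
SNF(R) diag = [3] → torsion [3]

Answer: M ≅ ℤ^2 ⊕ ℤ/3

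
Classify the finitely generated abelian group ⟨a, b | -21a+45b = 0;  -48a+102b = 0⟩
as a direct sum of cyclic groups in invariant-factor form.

Answer: M ≅ ℤ/3 ⊕ ℤ/6

Derivation:
rank_ℚ(R)=2; free=2−2=0
SNF(R) diag = [3, 6] → torsion [3, 6]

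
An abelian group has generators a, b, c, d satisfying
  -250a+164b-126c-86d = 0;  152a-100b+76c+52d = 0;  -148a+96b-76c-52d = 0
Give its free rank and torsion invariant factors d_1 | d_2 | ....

Answer: M ≅ ℤ^1 ⊕ ℤ/2 ⊕ ℤ/4 ⊕ ℤ/8

Derivation:
rank_ℚ(R)=3; free=4−3=1
SNF(R) diag = [2, 4, 8] → torsion [2, 4, 8]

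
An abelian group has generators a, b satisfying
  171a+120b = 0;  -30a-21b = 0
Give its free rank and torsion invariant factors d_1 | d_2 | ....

Answer: M ≅ ℤ/3 ⊕ ℤ/3

Derivation:
rank_ℚ(R)=2; free=2−2=0
SNF(R) diag = [3, 3] → torsion [3, 3]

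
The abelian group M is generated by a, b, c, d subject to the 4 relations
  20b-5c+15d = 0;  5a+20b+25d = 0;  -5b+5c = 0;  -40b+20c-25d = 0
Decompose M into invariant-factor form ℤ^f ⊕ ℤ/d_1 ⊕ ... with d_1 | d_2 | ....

rank_ℚ(R)=4; free=4−4=0
SNF(R) diag = [5, 5, 5, 15] → torsion [5, 5, 5, 15]

Answer: M ≅ ℤ/5 ⊕ ℤ/5 ⊕ ℤ/5 ⊕ ℤ/15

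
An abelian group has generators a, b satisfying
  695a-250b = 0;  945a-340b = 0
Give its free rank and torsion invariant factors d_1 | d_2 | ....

Answer: M ≅ ℤ/5 ⊕ ℤ/10

Derivation:
rank_ℚ(R)=2; free=2−2=0
SNF(R) diag = [5, 10] → torsion [5, 10]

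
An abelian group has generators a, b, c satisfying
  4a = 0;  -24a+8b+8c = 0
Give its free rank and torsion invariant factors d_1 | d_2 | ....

rank_ℚ(R)=2; free=3−2=1
SNF(R) diag = [4, 8] → torsion [4, 8]

Answer: M ≅ ℤ^1 ⊕ ℤ/4 ⊕ ℤ/8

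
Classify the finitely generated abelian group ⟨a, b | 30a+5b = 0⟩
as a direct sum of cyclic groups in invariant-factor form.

Answer: M ≅ ℤ^1 ⊕ ℤ/5

Derivation:
rank_ℚ(R)=1; free=2−1=1
SNF(R) diag = [5] → torsion [5]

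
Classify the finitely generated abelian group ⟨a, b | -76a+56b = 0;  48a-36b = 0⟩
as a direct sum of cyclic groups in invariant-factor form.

rank_ℚ(R)=2; free=2−2=0
SNF(R) diag = [4, 12] → torsion [4, 12]

Answer: M ≅ ℤ/4 ⊕ ℤ/12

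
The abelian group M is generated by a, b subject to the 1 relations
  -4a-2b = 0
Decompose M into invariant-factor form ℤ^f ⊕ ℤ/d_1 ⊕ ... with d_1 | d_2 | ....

rank_ℚ(R)=1; free=2−1=1
SNF(R) diag = [2] → torsion [2]

Answer: M ≅ ℤ^1 ⊕ ℤ/2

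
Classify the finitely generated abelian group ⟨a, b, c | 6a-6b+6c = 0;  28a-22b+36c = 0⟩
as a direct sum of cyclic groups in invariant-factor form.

Answer: M ≅ ℤ^1 ⊕ ℤ/2 ⊕ ℤ/6

Derivation:
rank_ℚ(R)=2; free=3−2=1
SNF(R) diag = [2, 6] → torsion [2, 6]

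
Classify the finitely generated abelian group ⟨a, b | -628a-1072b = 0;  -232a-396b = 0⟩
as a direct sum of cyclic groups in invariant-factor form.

rank_ℚ(R)=2; free=2−2=0
SNF(R) diag = [4, 4] → torsion [4, 4]

Answer: M ≅ ℤ/4 ⊕ ℤ/4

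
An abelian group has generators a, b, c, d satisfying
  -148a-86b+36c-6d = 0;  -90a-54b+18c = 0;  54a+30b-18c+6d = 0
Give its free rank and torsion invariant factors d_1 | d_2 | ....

Answer: M ≅ ℤ^1 ⊕ ℤ/2 ⊕ ℤ/6 ⊕ ℤ/18

Derivation:
rank_ℚ(R)=3; free=4−3=1
SNF(R) diag = [2, 6, 18] → torsion [2, 6, 18]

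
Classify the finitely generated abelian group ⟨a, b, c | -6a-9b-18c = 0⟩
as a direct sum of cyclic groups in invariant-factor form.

Answer: M ≅ ℤ^2 ⊕ ℤ/3

Derivation:
rank_ℚ(R)=1; free=3−1=2
SNF(R) diag = [3] → torsion [3]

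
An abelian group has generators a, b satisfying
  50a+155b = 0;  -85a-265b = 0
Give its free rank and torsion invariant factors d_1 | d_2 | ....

rank_ℚ(R)=2; free=2−2=0
SNF(R) diag = [5, 15] → torsion [5, 15]

Answer: M ≅ ℤ/5 ⊕ ℤ/15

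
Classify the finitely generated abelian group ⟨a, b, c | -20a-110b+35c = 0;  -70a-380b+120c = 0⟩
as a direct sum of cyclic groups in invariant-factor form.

rank_ℚ(R)=2; free=3−2=1
SNF(R) diag = [5, 10] → torsion [5, 10]

Answer: M ≅ ℤ^1 ⊕ ℤ/5 ⊕ ℤ/10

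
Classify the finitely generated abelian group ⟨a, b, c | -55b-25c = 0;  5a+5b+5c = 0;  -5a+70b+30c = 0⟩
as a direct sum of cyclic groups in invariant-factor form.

Answer: M ≅ ℤ/5 ⊕ ℤ/5 ⊕ ℤ/10

Derivation:
rank_ℚ(R)=3; free=3−3=0
SNF(R) diag = [5, 5, 10] → torsion [5, 5, 10]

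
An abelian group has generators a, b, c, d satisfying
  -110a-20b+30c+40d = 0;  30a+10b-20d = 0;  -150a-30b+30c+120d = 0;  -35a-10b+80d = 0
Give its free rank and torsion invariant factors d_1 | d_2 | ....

rank_ℚ(R)=4; free=4−4=0
SNF(R) diag = [5, 10, 30, 60] → torsion [5, 10, 30, 60]

Answer: M ≅ ℤ/5 ⊕ ℤ/10 ⊕ ℤ/30 ⊕ ℤ/60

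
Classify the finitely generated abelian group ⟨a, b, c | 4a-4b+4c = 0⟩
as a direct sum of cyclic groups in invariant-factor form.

Answer: M ≅ ℤ^2 ⊕ ℤ/4

Derivation:
rank_ℚ(R)=1; free=3−1=2
SNF(R) diag = [4] → torsion [4]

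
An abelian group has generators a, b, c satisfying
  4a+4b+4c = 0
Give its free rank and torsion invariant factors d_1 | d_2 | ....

Answer: M ≅ ℤ^2 ⊕ ℤ/4

Derivation:
rank_ℚ(R)=1; free=3−1=2
SNF(R) diag = [4] → torsion [4]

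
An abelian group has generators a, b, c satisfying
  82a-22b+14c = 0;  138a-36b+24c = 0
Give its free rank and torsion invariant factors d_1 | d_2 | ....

Answer: M ≅ ℤ^1 ⊕ ℤ/2 ⊕ ℤ/6

Derivation:
rank_ℚ(R)=2; free=3−2=1
SNF(R) diag = [2, 6] → torsion [2, 6]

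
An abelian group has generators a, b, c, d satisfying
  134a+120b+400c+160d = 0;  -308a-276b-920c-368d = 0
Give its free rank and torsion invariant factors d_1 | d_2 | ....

Answer: M ≅ ℤ^2 ⊕ ℤ/2 ⊕ ℤ/4

Derivation:
rank_ℚ(R)=2; free=4−2=2
SNF(R) diag = [2, 4] → torsion [2, 4]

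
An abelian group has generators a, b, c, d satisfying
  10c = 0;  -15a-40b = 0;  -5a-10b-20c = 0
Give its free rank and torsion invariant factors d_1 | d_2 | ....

Answer: M ≅ ℤ^1 ⊕ ℤ/5 ⊕ ℤ/10 ⊕ ℤ/10

Derivation:
rank_ℚ(R)=3; free=4−3=1
SNF(R) diag = [5, 10, 10] → torsion [5, 10, 10]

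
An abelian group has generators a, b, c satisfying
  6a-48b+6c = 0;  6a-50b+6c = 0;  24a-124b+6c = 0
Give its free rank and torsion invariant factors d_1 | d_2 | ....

Answer: M ≅ ℤ/2 ⊕ ℤ/6 ⊕ ℤ/18

Derivation:
rank_ℚ(R)=3; free=3−3=0
SNF(R) diag = [2, 6, 18] → torsion [2, 6, 18]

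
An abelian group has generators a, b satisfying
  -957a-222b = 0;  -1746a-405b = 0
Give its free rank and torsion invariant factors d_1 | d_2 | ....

Answer: M ≅ ℤ/3 ⊕ ℤ/9

Derivation:
rank_ℚ(R)=2; free=2−2=0
SNF(R) diag = [3, 9] → torsion [3, 9]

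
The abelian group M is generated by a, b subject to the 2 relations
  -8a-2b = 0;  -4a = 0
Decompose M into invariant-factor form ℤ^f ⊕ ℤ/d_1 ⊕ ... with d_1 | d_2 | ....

rank_ℚ(R)=2; free=2−2=0
SNF(R) diag = [2, 4] → torsion [2, 4]

Answer: M ≅ ℤ/2 ⊕ ℤ/4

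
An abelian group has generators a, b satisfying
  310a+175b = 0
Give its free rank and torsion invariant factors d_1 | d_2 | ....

Answer: M ≅ ℤ^1 ⊕ ℤ/5

Derivation:
rank_ℚ(R)=1; free=2−1=1
SNF(R) diag = [5] → torsion [5]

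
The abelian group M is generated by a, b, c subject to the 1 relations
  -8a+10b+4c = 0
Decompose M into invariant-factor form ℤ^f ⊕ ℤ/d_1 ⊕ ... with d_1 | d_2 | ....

Answer: M ≅ ℤ^2 ⊕ ℤ/2

Derivation:
rank_ℚ(R)=1; free=3−1=2
SNF(R) diag = [2] → torsion [2]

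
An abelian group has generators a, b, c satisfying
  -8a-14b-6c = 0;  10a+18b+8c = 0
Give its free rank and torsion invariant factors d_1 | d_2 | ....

Answer: M ≅ ℤ^1 ⊕ ℤ/2 ⊕ ℤ/2

Derivation:
rank_ℚ(R)=2; free=3−2=1
SNF(R) diag = [2, 2] → torsion [2, 2]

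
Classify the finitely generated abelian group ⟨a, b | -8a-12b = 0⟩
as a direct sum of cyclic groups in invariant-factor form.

rank_ℚ(R)=1; free=2−1=1
SNF(R) diag = [4] → torsion [4]

Answer: M ≅ ℤ^1 ⊕ ℤ/4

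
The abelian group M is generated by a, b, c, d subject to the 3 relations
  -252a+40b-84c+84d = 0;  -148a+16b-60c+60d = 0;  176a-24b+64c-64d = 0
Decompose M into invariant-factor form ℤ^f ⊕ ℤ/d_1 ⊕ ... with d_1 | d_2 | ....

rank_ℚ(R)=3; free=4−3=1
SNF(R) diag = [4, 8, 16] → torsion [4, 8, 16]

Answer: M ≅ ℤ^1 ⊕ ℤ/4 ⊕ ℤ/8 ⊕ ℤ/16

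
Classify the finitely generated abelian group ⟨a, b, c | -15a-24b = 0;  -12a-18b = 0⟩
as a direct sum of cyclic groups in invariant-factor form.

Answer: M ≅ ℤ^1 ⊕ ℤ/3 ⊕ ℤ/6

Derivation:
rank_ℚ(R)=2; free=3−2=1
SNF(R) diag = [3, 6] → torsion [3, 6]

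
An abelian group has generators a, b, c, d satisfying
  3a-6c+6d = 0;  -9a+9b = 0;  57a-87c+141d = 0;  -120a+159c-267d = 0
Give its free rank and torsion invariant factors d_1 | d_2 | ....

Answer: M ≅ ℤ/3 ⊕ ℤ/9 ⊕ ℤ/27 ⊕ ℤ/54

Derivation:
rank_ℚ(R)=4; free=4−4=0
SNF(R) diag = [3, 9, 27, 54] → torsion [3, 9, 27, 54]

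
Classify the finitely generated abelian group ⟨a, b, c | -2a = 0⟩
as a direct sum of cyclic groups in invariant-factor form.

Answer: M ≅ ℤ^2 ⊕ ℤ/2

Derivation:
rank_ℚ(R)=1; free=3−1=2
SNF(R) diag = [2] → torsion [2]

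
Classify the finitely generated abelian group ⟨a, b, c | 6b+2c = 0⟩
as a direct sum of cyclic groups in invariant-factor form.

Answer: M ≅ ℤ^2 ⊕ ℤ/2

Derivation:
rank_ℚ(R)=1; free=3−1=2
SNF(R) diag = [2] → torsion [2]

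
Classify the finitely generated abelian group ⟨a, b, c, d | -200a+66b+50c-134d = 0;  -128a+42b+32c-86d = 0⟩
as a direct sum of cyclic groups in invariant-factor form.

Answer: M ≅ ℤ^2 ⊕ ℤ/2 ⊕ ℤ/6

Derivation:
rank_ℚ(R)=2; free=4−2=2
SNF(R) diag = [2, 6] → torsion [2, 6]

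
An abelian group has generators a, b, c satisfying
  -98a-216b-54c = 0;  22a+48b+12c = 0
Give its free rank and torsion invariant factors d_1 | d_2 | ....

rank_ℚ(R)=2; free=3−2=1
SNF(R) diag = [2, 6] → torsion [2, 6]

Answer: M ≅ ℤ^1 ⊕ ℤ/2 ⊕ ℤ/6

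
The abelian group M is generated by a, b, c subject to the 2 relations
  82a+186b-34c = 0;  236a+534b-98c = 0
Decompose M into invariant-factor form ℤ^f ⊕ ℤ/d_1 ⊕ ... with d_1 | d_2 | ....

rank_ℚ(R)=2; free=3−2=1
SNF(R) diag = [2, 6] → torsion [2, 6]

Answer: M ≅ ℤ^1 ⊕ ℤ/2 ⊕ ℤ/6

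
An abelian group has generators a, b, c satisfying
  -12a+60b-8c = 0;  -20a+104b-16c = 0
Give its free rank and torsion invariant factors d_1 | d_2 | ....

Answer: M ≅ ℤ^1 ⊕ ℤ/4 ⊕ ℤ/4

Derivation:
rank_ℚ(R)=2; free=3−2=1
SNF(R) diag = [4, 4] → torsion [4, 4]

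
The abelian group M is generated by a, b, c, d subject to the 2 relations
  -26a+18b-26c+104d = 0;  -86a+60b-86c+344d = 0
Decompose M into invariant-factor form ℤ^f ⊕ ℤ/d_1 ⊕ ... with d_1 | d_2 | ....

rank_ℚ(R)=2; free=4−2=2
SNF(R) diag = [2, 6] → torsion [2, 6]

Answer: M ≅ ℤ^2 ⊕ ℤ/2 ⊕ ℤ/6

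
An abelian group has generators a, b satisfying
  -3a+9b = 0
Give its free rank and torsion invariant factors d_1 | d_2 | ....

Answer: M ≅ ℤ^1 ⊕ ℤ/3

Derivation:
rank_ℚ(R)=1; free=2−1=1
SNF(R) diag = [3] → torsion [3]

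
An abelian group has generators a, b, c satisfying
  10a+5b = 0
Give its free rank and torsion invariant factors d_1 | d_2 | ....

rank_ℚ(R)=1; free=3−1=2
SNF(R) diag = [5] → torsion [5]

Answer: M ≅ ℤ^2 ⊕ ℤ/5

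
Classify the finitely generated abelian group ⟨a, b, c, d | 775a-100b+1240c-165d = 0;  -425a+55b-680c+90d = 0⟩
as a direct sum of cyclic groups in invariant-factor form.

rank_ℚ(R)=2; free=4−2=2
SNF(R) diag = [5, 5] → torsion [5, 5]

Answer: M ≅ ℤ^2 ⊕ ℤ/5 ⊕ ℤ/5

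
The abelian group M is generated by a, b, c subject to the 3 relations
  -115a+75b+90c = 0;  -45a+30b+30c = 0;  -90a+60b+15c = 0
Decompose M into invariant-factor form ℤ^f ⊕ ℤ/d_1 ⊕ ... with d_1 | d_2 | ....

Answer: M ≅ ℤ/5 ⊕ ℤ/15 ⊕ ℤ/45

Derivation:
rank_ℚ(R)=3; free=3−3=0
SNF(R) diag = [5, 15, 45] → torsion [5, 15, 45]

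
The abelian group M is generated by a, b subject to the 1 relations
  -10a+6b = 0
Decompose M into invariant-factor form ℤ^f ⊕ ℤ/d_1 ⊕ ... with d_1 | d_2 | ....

Answer: M ≅ ℤ^1 ⊕ ℤ/2

Derivation:
rank_ℚ(R)=1; free=2−1=1
SNF(R) diag = [2] → torsion [2]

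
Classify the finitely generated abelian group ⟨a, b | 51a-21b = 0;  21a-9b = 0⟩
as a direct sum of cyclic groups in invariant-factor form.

rank_ℚ(R)=2; free=2−2=0
SNF(R) diag = [3, 6] → torsion [3, 6]

Answer: M ≅ ℤ/3 ⊕ ℤ/6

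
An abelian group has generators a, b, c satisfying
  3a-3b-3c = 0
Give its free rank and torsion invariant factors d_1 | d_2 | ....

rank_ℚ(R)=1; free=3−1=2
SNF(R) diag = [3] → torsion [3]

Answer: M ≅ ℤ^2 ⊕ ℤ/3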